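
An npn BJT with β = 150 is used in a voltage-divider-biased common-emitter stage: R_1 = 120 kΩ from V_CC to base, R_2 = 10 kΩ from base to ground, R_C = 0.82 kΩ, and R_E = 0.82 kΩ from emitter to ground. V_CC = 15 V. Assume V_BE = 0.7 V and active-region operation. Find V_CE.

V_CE ≈ 14 V

Thevenize the base divider: V_Th = V_CC·R_2/(R_1+R_2) = 15×10/130 = 1.15 V, R_Th = R_1‖R_2 = 9.23 kΩ.
Base-emitter loop: V_Th = I_B·R_Th + V_BE + (β+1)I_B·R_E, so I_B = (1.15 − 0.7) / (9.23 + 151×0.82) = 0.00341 mA.
I_C = β·I_B = 150×0.00341 = 0.512 mA, and I_E = (β+1)I_B = 0.515 mA.
V_CE = V_CC − I_C·R_C − I_E·R_E = 15 − 0.512×0.82 − 0.515×0.82 = 14.2 V.
V_CE = 14.2 V > 0.2 V confirms active-region operation.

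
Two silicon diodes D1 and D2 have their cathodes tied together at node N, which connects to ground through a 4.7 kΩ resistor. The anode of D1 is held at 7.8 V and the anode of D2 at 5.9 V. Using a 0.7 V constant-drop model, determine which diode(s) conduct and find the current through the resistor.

Assume both conduct. Then node N would need to be at both 7.8−0.7 = 7.1 V and 5.9−0.7 = 5.2 V, which is impossible.
Assume only D1 conducts: V_N = 7.8 − 0.7 = 7.1 V, so I_R = 7.1/4.7 = 1.51 mA.
Check D2: its anode-to-cathode voltage is 5.9 − 7.1 = -1.2 V < 0.7 V, so it is off. The assumption is consistent.

Only D1 conducts; I_R ≈ 1.5 mA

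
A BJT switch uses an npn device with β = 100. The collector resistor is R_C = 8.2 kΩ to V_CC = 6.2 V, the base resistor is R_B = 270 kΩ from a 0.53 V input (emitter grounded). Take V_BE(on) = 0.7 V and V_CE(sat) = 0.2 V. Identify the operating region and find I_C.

cutoff; I_C ≈ 0

V_BB = 0.53 V ≤ V_BE(on) = 0.7 V, so the base-emitter junction is not forward biased.
The transistor is in cutoff: I_B = I_C = 0.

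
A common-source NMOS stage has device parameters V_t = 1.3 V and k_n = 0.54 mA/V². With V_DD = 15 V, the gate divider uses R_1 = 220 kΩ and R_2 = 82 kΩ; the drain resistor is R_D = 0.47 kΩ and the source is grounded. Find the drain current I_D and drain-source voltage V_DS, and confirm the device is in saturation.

I_D ≈ 2.1 mA, V_DS ≈ 14 V

V_G = V_DD·R_2/(R_1+R_2) = 15×82/302 = 4.07 V. With the source grounded, V_GS = V_G = 4.07 V.
Assume saturation: I_D = (k_n/2)(V_GS − V_t)² = (0.54/2)×(4.07 − 1.3)² = 0.27×2.77² = 2.08 mA.
V_DS = V_DD − I_D·R_D = 15 − 2.08×0.47 = 14 V.
Saturation requires V_DS ≥ V_GS − V_t = 2.77 V; 14 ≥ 2.77 ✓.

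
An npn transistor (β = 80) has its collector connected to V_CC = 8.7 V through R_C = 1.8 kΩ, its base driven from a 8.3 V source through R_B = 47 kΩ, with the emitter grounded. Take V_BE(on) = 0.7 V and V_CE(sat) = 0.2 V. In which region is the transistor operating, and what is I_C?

Assume active: I_B = (8.3 − 0.7)/47 = 0.162 mA, giving I_C = β·I_B = 12.9 mA.
But then V_CE = 8.7 − 12.9×1.8 = -14.6 V < V_CE(sat) = 0.2 V — impossible in the active region.
So the transistor is saturated. With V_CE = 0.2 V, I_C = (V_CC − 0.2)/R_C = 8.5/1.8 = 4.72 mA.
Check: β·I_B = 12.9 mA > I_C = 4.72 mA, confirming saturation.

saturation; I_C ≈ 4.7 mA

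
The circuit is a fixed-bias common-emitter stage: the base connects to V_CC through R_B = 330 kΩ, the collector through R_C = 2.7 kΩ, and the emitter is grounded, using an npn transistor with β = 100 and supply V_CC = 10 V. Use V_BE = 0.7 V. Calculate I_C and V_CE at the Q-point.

Base loop: V_CC = I_B·R_B + V_BE, so I_B = (10 − 0.7)/330 kΩ = 0.0282 mA.
In the active region I_C = β·I_B = 100 × 0.0282 = 2.82 mA.
Collector loop: V_CE = V_CC − I_C·R_C = 10 − 2.82×2.7 = 2.39 V.
Since V_CE = 2.39 V > V_CE(sat) ≈ 0.2 V, the transistor is in the active region as assumed.

I_C ≈ 2.8 mA, V_CE ≈ 2.4 V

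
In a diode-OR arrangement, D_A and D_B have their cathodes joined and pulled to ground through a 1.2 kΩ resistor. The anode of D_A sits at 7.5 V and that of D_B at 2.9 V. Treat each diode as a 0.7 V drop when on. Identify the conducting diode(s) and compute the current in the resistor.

Assume both conduct. Then node N would need to be at both 7.5−0.7 = 6.8 V and 2.9−0.7 = 2.2 V, which is impossible.
Assume only D_A conducts: V_N = 7.5 − 0.7 = 6.8 V, so I_R = 6.8/1.2 = 5.67 mA.
Check D_B: its anode-to-cathode voltage is 2.9 − 6.8 = -3.9 V < 0.7 V, so it is off. The assumption is consistent.

Only D_A conducts; I_R ≈ 5.7 mA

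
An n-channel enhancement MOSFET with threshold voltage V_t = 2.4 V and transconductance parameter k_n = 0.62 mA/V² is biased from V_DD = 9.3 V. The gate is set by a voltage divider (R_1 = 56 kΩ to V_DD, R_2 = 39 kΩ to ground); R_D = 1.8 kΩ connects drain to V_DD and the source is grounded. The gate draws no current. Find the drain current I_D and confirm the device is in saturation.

I_D ≈ 0.62 mA

V_G = V_DD·R_2/(R_1+R_2) = 9.3×39/95 = 3.82 V. With the source grounded, V_GS = V_G = 3.82 V.
Assume saturation: I_D = (k_n/2)(V_GS − V_t)² = (0.62/2)×(3.82 − 2.4)² = 0.31×1.42² = 0.623 mA.
V_DS = V_DD − I_D·R_D = 9.3 − 0.623×1.8 = 8.18 V.
Saturation requires V_DS ≥ V_GS − V_t = 1.42 V; 8.18 ≥ 1.42 ✓.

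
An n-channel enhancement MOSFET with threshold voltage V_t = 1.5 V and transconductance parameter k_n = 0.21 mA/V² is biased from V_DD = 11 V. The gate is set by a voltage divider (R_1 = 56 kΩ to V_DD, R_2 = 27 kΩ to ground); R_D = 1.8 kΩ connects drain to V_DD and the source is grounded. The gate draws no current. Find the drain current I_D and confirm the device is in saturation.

V_G = V_DD·R_2/(R_1+R_2) = 11×27/83 = 3.58 V. With the source grounded, V_GS = V_G = 3.58 V.
Assume saturation: I_D = (k_n/2)(V_GS − V_t)² = (0.21/2)×(3.58 − 1.5)² = 0.105×2.08² = 0.454 mA.
V_DS = V_DD − I_D·R_D = 11 − 0.454×1.8 = 10.2 V.
Saturation requires V_DS ≥ V_GS − V_t = 2.08 V; 10.2 ≥ 2.08 ✓.

I_D ≈ 0.45 mA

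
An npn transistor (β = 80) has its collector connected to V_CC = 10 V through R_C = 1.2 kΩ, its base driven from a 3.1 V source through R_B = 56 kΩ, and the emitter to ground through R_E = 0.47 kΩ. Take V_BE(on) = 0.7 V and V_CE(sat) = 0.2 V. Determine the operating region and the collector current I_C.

Assume active. Base-emitter loop: I_B = (V_BB − V_BE)/(R_B + (β+1)R_E) = (3.1 − 0.7)/(56 + 81×0.47) = 0.0255 mA.
I_C = β·I_B = 80×0.0255 = 2.04 mA.
V_CE = V_CC − I_C·R_C − I_E·R_E = 10 − 2.04×1.2 − 2.07×0.47 = 6.58 V > V_CE(sat), so the active-region assumption holds.

active; I_C ≈ 2 mA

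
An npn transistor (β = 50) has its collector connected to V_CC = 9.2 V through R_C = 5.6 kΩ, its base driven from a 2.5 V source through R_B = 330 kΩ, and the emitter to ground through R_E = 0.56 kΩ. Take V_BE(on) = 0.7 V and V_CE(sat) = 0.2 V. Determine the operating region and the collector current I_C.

Assume active. Base-emitter loop: I_B = (V_BB − V_BE)/(R_B + (β+1)R_E) = (2.5 − 0.7)/(330 + 51×0.56) = 0.00502 mA.
I_C = β·I_B = 50×0.00502 = 0.251 mA.
V_CE = V_CC − I_C·R_C − I_E·R_E = 9.2 − 0.251×5.6 − 0.256×0.56 = 7.65 V > V_CE(sat), so the active-region assumption holds.

active; I_C ≈ 0.25 mA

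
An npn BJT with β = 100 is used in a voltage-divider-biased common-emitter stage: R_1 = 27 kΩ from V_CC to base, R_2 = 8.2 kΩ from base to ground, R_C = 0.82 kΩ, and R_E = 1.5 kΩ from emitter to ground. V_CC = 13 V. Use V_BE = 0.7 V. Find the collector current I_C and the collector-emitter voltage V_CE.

I_C ≈ 1.5 mA, V_CE ≈ 9.6 V

Thevenize the base divider: V_Th = V_CC·R_2/(R_1+R_2) = 13×8.2/35.2 = 3.03 V, R_Th = R_1‖R_2 = 6.29 kΩ.
Base-emitter loop: V_Th = I_B·R_Th + V_BE + (β+1)I_B·R_E, so I_B = (3.03 − 0.7) / (6.29 + 101×1.5) = 0.0148 mA.
I_C = β·I_B = 100×0.0148 = 1.48 mA, and I_E = (β+1)I_B = 1.49 mA.
V_CE = V_CC − I_C·R_C − I_E·R_E = 13 − 1.48×0.82 − 1.49×1.5 = 9.55 V.
V_CE = 9.55 V > 0.2 V confirms active-region operation.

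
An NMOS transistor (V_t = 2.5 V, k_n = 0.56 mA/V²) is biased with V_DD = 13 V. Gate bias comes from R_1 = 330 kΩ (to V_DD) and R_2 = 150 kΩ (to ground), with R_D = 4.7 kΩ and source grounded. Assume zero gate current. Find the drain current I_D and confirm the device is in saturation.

V_G = V_DD·R_2/(R_1+R_2) = 13×150/480 = 4.06 V. With the source grounded, V_GS = V_G = 4.06 V.
Assume saturation: I_D = (k_n/2)(V_GS − V_t)² = (0.56/2)×(4.06 − 2.5)² = 0.28×1.56² = 0.684 mA.
V_DS = V_DD − I_D·R_D = 13 − 0.684×4.7 = 9.79 V.
Saturation requires V_DS ≥ V_GS − V_t = 1.56 V; 9.79 ≥ 1.56 ✓.

I_D ≈ 0.68 mA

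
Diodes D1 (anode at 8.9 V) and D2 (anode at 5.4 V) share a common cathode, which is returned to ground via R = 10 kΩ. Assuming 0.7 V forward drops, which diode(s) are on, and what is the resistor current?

Assume both conduct. Then node N would need to be at both 8.9−0.7 = 8.2 V and 5.4−0.7 = 4.7 V, which is impossible.
Assume only D1 conducts: V_N = 8.9 − 0.7 = 8.2 V, so I_R = 8.2/10 = 0.82 mA.
Check D2: its anode-to-cathode voltage is 5.4 − 8.2 = -2.8 V < 0.7 V, so it is off. The assumption is consistent.

Only D1 conducts; I_R ≈ 0.82 mA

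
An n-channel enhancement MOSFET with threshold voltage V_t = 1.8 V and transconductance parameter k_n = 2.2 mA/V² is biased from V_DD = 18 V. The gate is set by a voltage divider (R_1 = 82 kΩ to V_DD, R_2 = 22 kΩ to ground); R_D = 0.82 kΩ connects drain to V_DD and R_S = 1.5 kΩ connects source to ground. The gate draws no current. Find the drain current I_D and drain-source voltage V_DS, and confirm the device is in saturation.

I_D ≈ 0.78 mA, V_DS ≈ 16 V

V_G = V_DD·R_2/(R_1+R_2) = 18×22/104 = 3.81 V.
Assume saturation: I_D = (k_n/2)(V_GS − V_t)² with V_GS = V_G − I_D·R_S = 3.81 − 1.5·I_D.
Substituting gives 2.48·I_D² − 7.63·I_D + 4.43 = 0, with roots I_D = 0.778 or 2.3 mA.
The root I_D = 2.3 mA gives V_GS = 0.353 V ≤ V_t, so take I_D = 0.778 mA.
Then V_GS = 2.64 V and V_DS = V_DD − I_D(R_D+R_S) = 18 − 0.778×2.32 = 16.2 V.
Saturation requires V_DS ≥ V_GS − V_t = 0.841 V; 16.2 ≥ 0.841 ✓.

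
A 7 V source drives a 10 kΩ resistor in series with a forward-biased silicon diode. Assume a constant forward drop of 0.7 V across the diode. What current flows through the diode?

KVL around the loop: 7 = V_D + I·R = 0.7 + I × 10 kΩ.
So I = (7 − 0.7) / 10 kΩ = 6.3 / 10 = 0.63 mA.

I ≈ 0.63 mA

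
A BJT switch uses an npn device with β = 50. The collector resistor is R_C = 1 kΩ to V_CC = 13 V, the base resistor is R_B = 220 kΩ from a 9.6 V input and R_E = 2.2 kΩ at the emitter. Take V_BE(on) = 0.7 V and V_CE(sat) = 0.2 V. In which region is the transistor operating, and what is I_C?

Assume active. Base-emitter loop: I_B = (V_BB − V_BE)/(R_B + (β+1)R_E) = (9.6 − 0.7)/(220 + 51×2.2) = 0.0268 mA.
I_C = β·I_B = 50×0.0268 = 1.34 mA.
V_CE = V_CC − I_C·R_C − I_E·R_E = 13 − 1.34×1 − 1.37×2.2 = 8.65 V > V_CE(sat), so the active-region assumption holds.

active; I_C ≈ 1.3 mA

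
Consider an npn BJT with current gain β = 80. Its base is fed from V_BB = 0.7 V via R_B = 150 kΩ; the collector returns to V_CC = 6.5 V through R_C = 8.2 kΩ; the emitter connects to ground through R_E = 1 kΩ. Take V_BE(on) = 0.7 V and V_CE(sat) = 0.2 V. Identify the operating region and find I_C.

V_BB = 0.7 V ≤ V_BE(on) = 0.7 V, so the base-emitter junction is not forward biased.
The transistor is in cutoff: I_B = I_C = 0.

cutoff; I_C ≈ 0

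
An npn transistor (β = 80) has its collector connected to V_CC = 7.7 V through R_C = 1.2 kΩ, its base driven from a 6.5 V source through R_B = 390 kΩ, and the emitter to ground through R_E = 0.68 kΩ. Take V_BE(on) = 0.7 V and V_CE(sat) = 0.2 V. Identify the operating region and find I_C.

active; I_C ≈ 1 mA

Assume active. Base-emitter loop: I_B = (V_BB − V_BE)/(R_B + (β+1)R_E) = (6.5 − 0.7)/(390 + 81×0.68) = 0.013 mA.
I_C = β·I_B = 80×0.013 = 1.04 mA.
V_CE = V_CC − I_C·R_C − I_E·R_E = 7.7 − 1.04×1.2 − 1.06×0.68 = 5.73 V > V_CE(sat), so the active-region assumption holds.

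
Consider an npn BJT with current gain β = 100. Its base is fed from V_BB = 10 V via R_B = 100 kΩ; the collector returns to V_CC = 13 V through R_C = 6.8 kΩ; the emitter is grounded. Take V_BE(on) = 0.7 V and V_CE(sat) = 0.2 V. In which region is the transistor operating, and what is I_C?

Assume active: I_B = (10 − 0.7)/100 = 0.093 mA, giving I_C = β·I_B = 9.3 mA.
But then V_CE = 13 − 9.3×6.8 = -50.2 V < V_CE(sat) = 0.2 V — impossible in the active region.
So the transistor is saturated. With V_CE = 0.2 V, I_C = (V_CC − 0.2)/R_C = 12.8/6.8 = 1.88 mA.
Check: β·I_B = 9.3 mA > I_C = 1.88 mA, confirming saturation.

saturation; I_C ≈ 1.9 mA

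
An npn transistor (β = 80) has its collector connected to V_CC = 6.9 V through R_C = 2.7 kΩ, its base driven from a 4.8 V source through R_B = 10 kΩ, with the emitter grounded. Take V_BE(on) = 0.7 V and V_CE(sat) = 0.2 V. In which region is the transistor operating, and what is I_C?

saturation; I_C ≈ 2.5 mA

Assume active: I_B = (4.8 − 0.7)/10 = 0.41 mA, giving I_C = β·I_B = 32.8 mA.
But then V_CE = 6.9 − 32.8×2.7 = -81.7 V < V_CE(sat) = 0.2 V — impossible in the active region.
So the transistor is saturated. With V_CE = 0.2 V, I_C = (V_CC − 0.2)/R_C = 6.7/2.7 = 2.48 mA.
Check: β·I_B = 32.8 mA > I_C = 2.48 mA, confirming saturation.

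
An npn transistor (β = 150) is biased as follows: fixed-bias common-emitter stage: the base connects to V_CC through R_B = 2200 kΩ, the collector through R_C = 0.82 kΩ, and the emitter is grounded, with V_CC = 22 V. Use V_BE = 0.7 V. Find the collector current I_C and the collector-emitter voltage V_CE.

Base loop: V_CC = I_B·R_B + V_BE, so I_B = (22 − 0.7)/2200 kΩ = 0.00968 mA.
In the active region I_C = β·I_B = 150 × 0.00968 = 1.45 mA.
Collector loop: V_CE = V_CC − I_C·R_C = 22 − 1.45×0.82 = 20.8 V.
Since V_CE = 20.8 V > V_CE(sat) ≈ 0.2 V, the transistor is in the active region as assumed.

I_C ≈ 1.5 mA, V_CE ≈ 21 V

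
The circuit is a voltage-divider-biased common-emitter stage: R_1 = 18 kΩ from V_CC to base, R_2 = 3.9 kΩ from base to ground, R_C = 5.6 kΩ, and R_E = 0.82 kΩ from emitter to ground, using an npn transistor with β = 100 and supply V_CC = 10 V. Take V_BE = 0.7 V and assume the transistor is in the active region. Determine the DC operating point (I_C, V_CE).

I_C ≈ 1.3 mA, V_CE ≈ 1.9 V

Thevenize the base divider: V_Th = V_CC·R_2/(R_1+R_2) = 10×3.9/21.9 = 1.78 V, R_Th = R_1‖R_2 = 3.21 kΩ.
Base-emitter loop: V_Th = I_B·R_Th + V_BE + (β+1)I_B·R_E, so I_B = (1.78 − 0.7) / (3.21 + 101×0.82) = 0.0126 mA.
I_C = β·I_B = 100×0.0126 = 1.26 mA, and I_E = (β+1)I_B = 1.27 mA.
V_CE = V_CC − I_C·R_C − I_E·R_E = 10 − 1.26×5.6 − 1.27×0.82 = 1.92 V.
V_CE = 1.92 V > 0.2 V confirms active-region operation.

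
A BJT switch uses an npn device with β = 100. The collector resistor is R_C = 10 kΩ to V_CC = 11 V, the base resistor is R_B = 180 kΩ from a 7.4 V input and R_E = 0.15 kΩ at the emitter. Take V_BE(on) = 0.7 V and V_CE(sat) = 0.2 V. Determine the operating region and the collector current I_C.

Assume active: I_B = (7.4 − 0.7)/(180 + 101×0.15) = 0.0343 mA, I_C = β·I_B = 3.43 mA.
Then V_CE = 11 − 3.43×10 − 3.47×0.15 = -23.9 V < 0.2 V — the active assumption fails.
Re-solve with V_CE = 0.2 V. KCL at the emitter: V_E/R_E = (V_BB−0.7−V_E)/R_B + (V_CC−0.2−V_E)/R_C, giving V_E = 0.165 V.
I_C = (V_CC − 0.2 − V_E)/R_C = (10.8 − 0.165)/10 = 1.06 mA.
Check: I_B = (6.7 − 0.165)/180 = 0.0363 mA, and β·I_B = 3.63 mA > I_C, confirming saturation.

saturation; I_C ≈ 1.1 mA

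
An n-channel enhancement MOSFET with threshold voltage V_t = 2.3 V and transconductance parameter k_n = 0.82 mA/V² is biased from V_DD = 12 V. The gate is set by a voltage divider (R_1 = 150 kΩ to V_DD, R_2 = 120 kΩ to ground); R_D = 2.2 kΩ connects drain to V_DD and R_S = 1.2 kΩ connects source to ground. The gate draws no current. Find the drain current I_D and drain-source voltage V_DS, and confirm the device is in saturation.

V_G = V_DD·R_2/(R_1+R_2) = 12×120/270 = 5.33 V.
Assume saturation: I_D = (k_n/2)(V_GS − V_t)² with V_GS = V_G − I_D·R_S = 5.33 − 1.2·I_D.
Substituting gives 0.59·I_D² − 3.98·I_D + 3.77 = 0, with roots I_D = 1.14 or 5.61 mA.
The root I_D = 5.61 mA gives V_GS = -1.4 V ≤ V_t, so take I_D = 1.14 mA.
Then V_GS = 3.97 V and V_DS = V_DD − I_D(R_D+R_S) = 12 − 1.14×3.4 = 8.13 V.
Saturation requires V_DS ≥ V_GS − V_t = 1.67 V; 8.13 ≥ 1.67 ✓.

I_D ≈ 1.1 mA, V_DS ≈ 8.1 V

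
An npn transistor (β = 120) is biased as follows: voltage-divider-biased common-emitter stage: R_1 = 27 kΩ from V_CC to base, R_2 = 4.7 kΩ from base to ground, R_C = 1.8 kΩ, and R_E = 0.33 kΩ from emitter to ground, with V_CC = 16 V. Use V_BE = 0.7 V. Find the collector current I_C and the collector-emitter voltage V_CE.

I_C ≈ 4.6 mA, V_CE ≈ 6.3 V

Thevenize the base divider: V_Th = V_CC·R_2/(R_1+R_2) = 16×4.7/31.7 = 2.37 V, R_Th = R_1‖R_2 = 4 kΩ.
Base-emitter loop: V_Th = I_B·R_Th + V_BE + (β+1)I_B·R_E, so I_B = (2.37 − 0.7) / (4 + 121×0.33) = 0.0381 mA.
I_C = β·I_B = 120×0.0381 = 4.57 mA, and I_E = (β+1)I_B = 4.61 mA.
V_CE = V_CC − I_C·R_C − I_E·R_E = 16 − 4.57×1.8 − 4.61×0.33 = 6.26 V.
V_CE = 6.26 V > 0.2 V confirms active-region operation.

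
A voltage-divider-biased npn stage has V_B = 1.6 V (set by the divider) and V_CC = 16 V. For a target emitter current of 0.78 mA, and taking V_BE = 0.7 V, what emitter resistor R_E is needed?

V_E = V_B − V_BE = 1.6 − 0.7 = 0.9 V.
R_E = V_E / I_E = 0.9 / 0.78 = 1.15 kΩ.

R_E ≈ 1.2 kΩ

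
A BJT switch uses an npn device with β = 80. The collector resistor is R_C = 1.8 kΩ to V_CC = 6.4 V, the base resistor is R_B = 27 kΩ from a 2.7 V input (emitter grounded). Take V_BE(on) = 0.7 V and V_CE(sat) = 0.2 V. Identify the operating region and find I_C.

saturation; I_C ≈ 3.4 mA

Assume active: I_B = (2.7 − 0.7)/27 = 0.0741 mA, giving I_C = β·I_B = 5.93 mA.
But then V_CE = 6.4 − 5.93×1.8 = -4.27 V < V_CE(sat) = 0.2 V — impossible in the active region.
So the transistor is saturated. With V_CE = 0.2 V, I_C = (V_CC − 0.2)/R_C = 6.2/1.8 = 3.44 mA.
Check: β·I_B = 5.93 mA > I_C = 3.44 mA, confirming saturation.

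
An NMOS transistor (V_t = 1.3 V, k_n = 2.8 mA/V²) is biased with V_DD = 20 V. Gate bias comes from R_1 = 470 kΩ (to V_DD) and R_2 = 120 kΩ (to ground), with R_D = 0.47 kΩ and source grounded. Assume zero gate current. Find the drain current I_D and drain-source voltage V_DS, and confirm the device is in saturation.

I_D ≈ 11 mA, V_DS ≈ 15 V

V_G = V_DD·R_2/(R_1+R_2) = 20×120/590 = 4.07 V. With the source grounded, V_GS = V_G = 4.07 V.
Assume saturation: I_D = (k_n/2)(V_GS − V_t)² = (2.8/2)×(4.07 − 1.3)² = 1.4×2.77² = 10.7 mA.
V_DS = V_DD − I_D·R_D = 20 − 10.7×0.47 = 15 V.
Saturation requires V_DS ≥ V_GS − V_t = 2.77 V; 15 ≥ 2.77 ✓.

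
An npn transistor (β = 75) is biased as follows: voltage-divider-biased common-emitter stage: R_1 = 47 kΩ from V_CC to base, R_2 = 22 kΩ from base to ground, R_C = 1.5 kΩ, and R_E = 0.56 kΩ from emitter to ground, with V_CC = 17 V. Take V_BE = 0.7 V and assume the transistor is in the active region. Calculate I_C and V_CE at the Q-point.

I_C ≈ 6.2 mA, V_CE ≈ 4.3 V

Thevenize the base divider: V_Th = V_CC·R_2/(R_1+R_2) = 17×22/69 = 5.42 V, R_Th = R_1‖R_2 = 15 kΩ.
Base-emitter loop: V_Th = I_B·R_Th + V_BE + (β+1)I_B·R_E, so I_B = (5.42 − 0.7) / (15 + 76×0.56) = 0.082 mA.
I_C = β·I_B = 75×0.082 = 6.15 mA, and I_E = (β+1)I_B = 6.23 mA.
V_CE = V_CC − I_C·R_C − I_E·R_E = 17 − 6.15×1.5 − 6.23×0.56 = 4.28 V.
V_CE = 4.28 V > 0.2 V confirms active-region operation.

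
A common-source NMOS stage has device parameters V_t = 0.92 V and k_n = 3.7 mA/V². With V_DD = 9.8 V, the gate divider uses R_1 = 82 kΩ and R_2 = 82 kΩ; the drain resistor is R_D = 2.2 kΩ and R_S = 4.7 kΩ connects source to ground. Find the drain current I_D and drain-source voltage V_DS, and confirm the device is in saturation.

V_G = V_DD·R_2/(R_1+R_2) = 9.8×82/164 = 4.9 V.
Assume saturation: I_D = (k_n/2)(V_GS − V_t)² with V_GS = V_G − I_D·R_S = 4.9 − 4.7·I_D.
Substituting gives 40.9·I_D² − 70.2·I_D + 29.3 = 0, with roots I_D = 0.715 or 1 mA.
The root I_D = 1 mA gives V_GS = 0.183 V ≤ V_t, so take I_D = 0.715 mA.
Then V_GS = 1.54 V and V_DS = V_DD − I_D(R_D+R_S) = 9.8 − 0.715×6.9 = 4.87 V.
Saturation requires V_DS ≥ V_GS − V_t = 0.621 V; 4.87 ≥ 0.621 ✓.

I_D ≈ 0.71 mA, V_DS ≈ 4.9 V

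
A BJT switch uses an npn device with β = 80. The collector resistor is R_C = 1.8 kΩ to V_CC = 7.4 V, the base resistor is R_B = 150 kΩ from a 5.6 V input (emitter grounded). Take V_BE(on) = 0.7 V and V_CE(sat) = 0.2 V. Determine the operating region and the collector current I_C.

Assume active. Base-emitter loop: I_B = (V_BB − V_BE)/R_B = (5.6 − 0.7)/150 = 0.0327 mA.
I_C = β·I_B = 80×0.0327 = 2.61 mA.
V_CE = V_CC − I_C·R_C = 7.4 − 2.61×1.8 = 2.7 V > V_CE(sat), so the active-region assumption holds.

active; I_C ≈ 2.6 mA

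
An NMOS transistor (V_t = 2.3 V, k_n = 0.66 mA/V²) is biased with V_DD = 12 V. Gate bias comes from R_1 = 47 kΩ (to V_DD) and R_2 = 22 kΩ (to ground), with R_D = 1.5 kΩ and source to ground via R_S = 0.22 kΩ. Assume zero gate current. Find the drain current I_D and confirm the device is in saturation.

V_G = V_DD·R_2/(R_1+R_2) = 12×22/69 = 3.83 V.
Assume saturation: I_D = (k_n/2)(V_GS − V_t)² with V_GS = V_G − I_D·R_S = 3.83 − 0.22·I_D.
Substituting gives 0.016·I_D² − 1.22·I_D + 0.769 = 0, with roots I_D = 0.634 or 75.8 mA.
The root I_D = 75.8 mA gives V_GS = -12.9 V ≤ V_t, so take I_D = 0.634 mA.
Then V_GS = 3.69 V and V_DS = V_DD − I_D(R_D+R_S) = 12 − 0.634×1.72 = 10.9 V.
Saturation requires V_DS ≥ V_GS − V_t = 1.39 V; 10.9 ≥ 1.39 ✓.

I_D ≈ 0.63 mA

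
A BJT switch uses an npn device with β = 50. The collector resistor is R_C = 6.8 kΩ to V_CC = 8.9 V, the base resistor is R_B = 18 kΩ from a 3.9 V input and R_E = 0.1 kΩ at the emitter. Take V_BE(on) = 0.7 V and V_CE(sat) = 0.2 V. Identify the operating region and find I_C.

saturation; I_C ≈ 1.3 mA

Assume active: I_B = (3.9 − 0.7)/(18 + 51×0.1) = 0.139 mA, I_C = β·I_B = 6.93 mA.
Then V_CE = 8.9 − 6.93×6.8 − 7.06×0.1 = -38.9 V < 0.2 V — the active assumption fails.
Re-solve with V_CE = 0.2 V. KCL at the emitter: V_E/R_E = (V_BB−0.7−V_E)/R_B + (V_CC−0.2−V_E)/R_C, giving V_E = 0.143 V.
I_C = (V_CC − 0.2 − V_E)/R_C = (8.7 − 0.143)/6.8 = 1.26 mA.
Check: I_B = (3.2 − 0.143)/18 = 0.17 mA, and β·I_B = 8.49 mA > I_C, confirming saturation.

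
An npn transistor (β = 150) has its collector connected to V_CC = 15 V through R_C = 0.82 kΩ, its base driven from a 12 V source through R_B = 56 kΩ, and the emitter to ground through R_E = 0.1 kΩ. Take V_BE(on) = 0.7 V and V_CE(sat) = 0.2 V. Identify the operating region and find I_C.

saturation; I_C ≈ 16 mA

Assume active: I_B = (12 − 0.7)/(56 + 151×0.1) = 0.159 mA, I_C = β·I_B = 23.8 mA.
Then V_CE = 15 − 23.8×0.82 − 24×0.1 = -6.95 V < 0.2 V — the active assumption fails.
Re-solve with V_CE = 0.2 V. KCL at the emitter: V_E/R_E = (V_BB−0.7−V_E)/R_B + (V_CC−0.2−V_E)/R_C, giving V_E = 1.62 V.
I_C = (V_CC − 0.2 − V_E)/R_C = (14.8 − 1.62)/0.82 = 16.1 mA.
Check: I_B = (11.3 − 1.62)/56 = 0.173 mA, and β·I_B = 25.9 mA > I_C, confirming saturation.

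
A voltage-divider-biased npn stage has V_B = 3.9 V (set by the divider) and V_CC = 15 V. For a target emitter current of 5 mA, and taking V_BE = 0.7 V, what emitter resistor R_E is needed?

V_E = V_B − V_BE = 3.9 − 0.7 = 3.2 V.
R_E = V_E / I_E = 3.2 / 5 = 0.64 kΩ.

R_E ≈ 0.64 kΩ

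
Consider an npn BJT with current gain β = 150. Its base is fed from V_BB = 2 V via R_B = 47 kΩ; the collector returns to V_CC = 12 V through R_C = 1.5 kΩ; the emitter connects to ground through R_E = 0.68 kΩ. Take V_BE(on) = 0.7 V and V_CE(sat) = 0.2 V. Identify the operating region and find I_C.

active; I_C ≈ 1.3 mA

Assume active. Base-emitter loop: I_B = (V_BB − V_BE)/(R_B + (β+1)R_E) = (2 − 0.7)/(47 + 151×0.68) = 0.00869 mA.
I_C = β·I_B = 150×0.00869 = 1.3 mA.
V_CE = V_CC − I_C·R_C − I_E·R_E = 12 − 1.3×1.5 − 1.31×0.68 = 9.15 V > V_CE(sat), so the active-region assumption holds.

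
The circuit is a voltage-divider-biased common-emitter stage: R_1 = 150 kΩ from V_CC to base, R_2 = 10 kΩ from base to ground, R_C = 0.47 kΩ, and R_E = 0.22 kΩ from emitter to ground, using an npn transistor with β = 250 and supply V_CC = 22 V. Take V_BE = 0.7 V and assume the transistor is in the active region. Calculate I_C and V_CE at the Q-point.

Thevenize the base divider: V_Th = V_CC·R_2/(R_1+R_2) = 22×10/160 = 1.38 V, R_Th = R_1‖R_2 = 9.38 kΩ.
Base-emitter loop: V_Th = I_B·R_Th + V_BE + (β+1)I_B·R_E, so I_B = (1.38 − 0.7) / (9.38 + 251×0.22) = 0.0104 mA.
I_C = β·I_B = 250×0.0104 = 2.61 mA, and I_E = (β+1)I_B = 2.62 mA.
V_CE = V_CC − I_C·R_C − I_E·R_E = 22 − 2.61×0.47 − 2.62×0.22 = 20.2 V.
V_CE = 20.2 V > 0.2 V confirms active-region operation.

I_C ≈ 2.6 mA, V_CE ≈ 20 V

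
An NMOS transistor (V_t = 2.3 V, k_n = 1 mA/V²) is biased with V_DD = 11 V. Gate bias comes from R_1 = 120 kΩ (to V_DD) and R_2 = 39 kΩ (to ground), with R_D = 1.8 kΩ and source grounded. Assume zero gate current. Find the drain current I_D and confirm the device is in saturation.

I_D ≈ 0.079 mA

V_G = V_DD·R_2/(R_1+R_2) = 11×39/159 = 2.7 V. With the source grounded, V_GS = V_G = 2.7 V.
Assume saturation: I_D = (k_n/2)(V_GS − V_t)² = (1/2)×(2.7 − 2.3)² = 0.5×0.398² = 0.0792 mA.
V_DS = V_DD − I_D·R_D = 11 − 0.0792×1.8 = 10.9 V.
Saturation requires V_DS ≥ V_GS − V_t = 0.398 V; 10.9 ≥ 0.398 ✓.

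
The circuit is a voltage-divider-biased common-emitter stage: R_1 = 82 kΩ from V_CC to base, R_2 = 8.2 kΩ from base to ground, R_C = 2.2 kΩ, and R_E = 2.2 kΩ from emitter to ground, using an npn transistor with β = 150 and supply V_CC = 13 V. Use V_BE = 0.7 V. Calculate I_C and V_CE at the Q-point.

I_C ≈ 0.21 mA, V_CE ≈ 12 V

Thevenize the base divider: V_Th = V_CC·R_2/(R_1+R_2) = 13×8.2/90.2 = 1.18 V, R_Th = R_1‖R_2 = 7.45 kΩ.
Base-emitter loop: V_Th = I_B·R_Th + V_BE + (β+1)I_B·R_E, so I_B = (1.18 − 0.7) / (7.45 + 151×2.2) = 0.00142 mA.
I_C = β·I_B = 150×0.00142 = 0.213 mA, and I_E = (β+1)I_B = 0.214 mA.
V_CE = V_CC − I_C·R_C − I_E·R_E = 13 − 0.213×2.2 − 0.214×2.2 = 12.1 V.
V_CE = 12.1 V > 0.2 V confirms active-region operation.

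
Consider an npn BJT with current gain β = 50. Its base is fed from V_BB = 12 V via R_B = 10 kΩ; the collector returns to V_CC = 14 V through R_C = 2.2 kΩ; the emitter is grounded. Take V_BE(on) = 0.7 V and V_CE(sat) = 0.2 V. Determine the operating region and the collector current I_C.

Assume active: I_B = (12 − 0.7)/10 = 1.13 mA, giving I_C = β·I_B = 56.5 mA.
But then V_CE = 14 − 56.5×2.2 = -110 V < V_CE(sat) = 0.2 V — impossible in the active region.
So the transistor is saturated. With V_CE = 0.2 V, I_C = (V_CC − 0.2)/R_C = 13.8/2.2 = 6.27 mA.
Check: β·I_B = 56.5 mA > I_C = 6.27 mA, confirming saturation.

saturation; I_C ≈ 6.3 mA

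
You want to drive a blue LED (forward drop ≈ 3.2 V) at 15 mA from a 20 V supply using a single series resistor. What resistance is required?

The resistor drops V_S − V_D = 20 − 3.2 = 16.8 V at 15 mA.
R = 16.8 V / 15 mA = 1.12 kΩ.

R ≈ 1.1 kΩ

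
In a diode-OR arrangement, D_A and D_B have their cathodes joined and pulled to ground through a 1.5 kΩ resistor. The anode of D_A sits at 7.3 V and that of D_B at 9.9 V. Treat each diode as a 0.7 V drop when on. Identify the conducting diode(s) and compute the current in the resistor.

Only D_B conducts; I_R ≈ 6.1 mA

Assume both conduct. Then node N would need to be at both 7.3−0.7 = 6.6 V and 9.9−0.7 = 9.2 V, which is impossible.
Assume only D_B conducts: V_N = 9.9 − 0.7 = 9.2 V, so I_R = 9.2/1.5 = 6.13 mA.
Check D_A: its anode-to-cathode voltage is 7.3 − 9.2 = -1.9 V < 0.7 V, so it is off. The assumption is consistent.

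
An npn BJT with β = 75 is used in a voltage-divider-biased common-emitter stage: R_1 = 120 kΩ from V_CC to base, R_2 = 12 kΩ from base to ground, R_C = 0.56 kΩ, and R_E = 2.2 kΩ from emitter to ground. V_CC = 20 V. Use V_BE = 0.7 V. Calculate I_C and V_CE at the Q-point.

Thevenize the base divider: V_Th = V_CC·R_2/(R_1+R_2) = 20×12/132 = 1.82 V, R_Th = R_1‖R_2 = 10.9 kΩ.
Base-emitter loop: V_Th = I_B·R_Th + V_BE + (β+1)I_B·R_E, so I_B = (1.82 − 0.7) / (10.9 + 76×2.2) = 0.00628 mA.
I_C = β·I_B = 75×0.00628 = 0.471 mA, and I_E = (β+1)I_B = 0.477 mA.
V_CE = V_CC − I_C·R_C − I_E·R_E = 20 − 0.471×0.56 − 0.477×2.2 = 18.7 V.
V_CE = 18.7 V > 0.2 V confirms active-region operation.

I_C ≈ 0.47 mA, V_CE ≈ 19 V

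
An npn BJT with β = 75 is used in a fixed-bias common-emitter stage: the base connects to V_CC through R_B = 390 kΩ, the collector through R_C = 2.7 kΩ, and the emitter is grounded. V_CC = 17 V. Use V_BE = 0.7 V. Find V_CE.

V_CE ≈ 8.5 V

Base loop: V_CC = I_B·R_B + V_BE, so I_B = (17 − 0.7)/390 kΩ = 0.0418 mA.
In the active region I_C = β·I_B = 75 × 0.0418 = 3.13 mA.
Collector loop: V_CE = V_CC − I_C·R_C = 17 − 3.13×2.7 = 8.54 V.
Since V_CE = 8.54 V > V_CE(sat) ≈ 0.2 V, the transistor is in the active region as assumed.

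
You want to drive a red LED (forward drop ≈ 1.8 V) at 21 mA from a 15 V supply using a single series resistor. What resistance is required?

R ≈ 0.63 kΩ

The resistor drops V_S − V_D = 15 − 1.8 = 13.2 V at 21 mA.
R = 13.2 V / 21 mA = 0.629 kΩ.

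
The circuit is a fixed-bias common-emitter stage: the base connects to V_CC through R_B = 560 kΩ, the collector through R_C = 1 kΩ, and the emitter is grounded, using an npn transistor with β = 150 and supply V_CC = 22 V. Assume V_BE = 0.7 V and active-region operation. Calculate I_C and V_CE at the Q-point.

I_C ≈ 5.7 mA, V_CE ≈ 16 V

Base loop: V_CC = I_B·R_B + V_BE, so I_B = (22 − 0.7)/560 kΩ = 0.038 mA.
In the active region I_C = β·I_B = 150 × 0.038 = 5.71 mA.
Collector loop: V_CE = V_CC − I_C·R_C = 22 − 5.71×1 = 16.3 V.
Since V_CE = 16.3 V > V_CE(sat) ≈ 0.2 V, the transistor is in the active region as assumed.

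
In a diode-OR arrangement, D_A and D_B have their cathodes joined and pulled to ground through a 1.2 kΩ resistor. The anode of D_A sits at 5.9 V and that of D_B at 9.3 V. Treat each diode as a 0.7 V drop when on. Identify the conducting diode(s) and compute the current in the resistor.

Assume both conduct. Then node N would need to be at both 5.9−0.7 = 5.2 V and 9.3−0.7 = 8.6 V, which is impossible.
Assume only D_B conducts: V_N = 9.3 − 0.7 = 8.6 V, so I_R = 8.6/1.2 = 7.17 mA.
Check D_A: its anode-to-cathode voltage is 5.9 − 8.6 = -2.7 V < 0.7 V, so it is off. The assumption is consistent.

Only D_B conducts; I_R ≈ 7.2 mA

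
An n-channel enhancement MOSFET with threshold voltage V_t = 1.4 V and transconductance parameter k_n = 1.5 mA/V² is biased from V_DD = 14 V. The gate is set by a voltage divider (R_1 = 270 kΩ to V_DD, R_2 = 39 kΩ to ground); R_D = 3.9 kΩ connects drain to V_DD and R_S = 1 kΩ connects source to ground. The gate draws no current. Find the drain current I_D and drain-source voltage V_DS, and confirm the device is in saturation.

V_G = V_DD·R_2/(R_1+R_2) = 14×39/309 = 1.77 V.
Assume saturation: I_D = (k_n/2)(V_GS − V_t)² with V_GS = V_G − I_D·R_S = 1.77 − 1·I_D.
Substituting gives 0.75·I_D² − 1.55·I_D + 0.101 = 0, with roots I_D = 0.0673 or 2 mA.
The root I_D = 2 mA gives V_GS = -0.233 V ≤ V_t, so take I_D = 0.0673 mA.
Then V_GS = 1.7 V and V_DS = V_DD − I_D(R_D+R_S) = 14 − 0.0673×4.9 = 13.7 V.
Saturation requires V_DS ≥ V_GS − V_t = 0.3 V; 13.7 ≥ 0.3 ✓.

I_D ≈ 0.067 mA, V_DS ≈ 14 V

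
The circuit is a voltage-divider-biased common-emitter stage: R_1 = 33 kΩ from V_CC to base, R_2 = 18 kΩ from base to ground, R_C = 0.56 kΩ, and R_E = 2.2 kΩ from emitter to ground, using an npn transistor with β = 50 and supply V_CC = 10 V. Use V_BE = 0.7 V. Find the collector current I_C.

Thevenize the base divider: V_Th = V_CC·R_2/(R_1+R_2) = 10×18/51 = 3.53 V, R_Th = R_1‖R_2 = 11.6 kΩ.
Base-emitter loop: V_Th = I_B·R_Th + V_BE + (β+1)I_B·R_E, so I_B = (3.53 − 0.7) / (11.6 + 51×2.2) = 0.0228 mA.
I_C = β·I_B = 50×0.0228 = 1.14 mA, and I_E = (β+1)I_B = 1.17 mA.
V_CE = V_CC − I_C·R_C − I_E·R_E = 10 − 1.14×0.56 − 1.17×2.2 = 6.8 V.
V_CE = 6.8 V > 0.2 V confirms active-region operation.

I_C ≈ 1.1 mA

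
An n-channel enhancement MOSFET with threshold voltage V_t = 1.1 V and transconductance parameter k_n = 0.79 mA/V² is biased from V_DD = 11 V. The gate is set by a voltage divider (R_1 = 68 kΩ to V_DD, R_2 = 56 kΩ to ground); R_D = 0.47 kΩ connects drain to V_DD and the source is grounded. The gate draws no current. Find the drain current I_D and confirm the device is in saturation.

V_G = V_DD·R_2/(R_1+R_2) = 11×56/124 = 4.97 V. With the source grounded, V_GS = V_G = 4.97 V.
Assume saturation: I_D = (k_n/2)(V_GS − V_t)² = (0.79/2)×(4.97 − 1.1)² = 0.395×3.87² = 5.91 mA.
V_DS = V_DD − I_D·R_D = 11 − 5.91×0.47 = 8.22 V.
Saturation requires V_DS ≥ V_GS − V_t = 3.87 V; 8.22 ≥ 3.87 ✓.

I_D ≈ 5.9 mA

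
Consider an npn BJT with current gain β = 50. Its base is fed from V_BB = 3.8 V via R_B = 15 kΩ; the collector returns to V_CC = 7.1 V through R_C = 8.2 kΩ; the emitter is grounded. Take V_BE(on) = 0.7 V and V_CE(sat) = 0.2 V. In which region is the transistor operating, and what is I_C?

saturation; I_C ≈ 0.84 mA

Assume active: I_B = (3.8 − 0.7)/15 = 0.207 mA, giving I_C = β·I_B = 10.3 mA.
But then V_CE = 7.1 − 10.3×8.2 = -77.6 V < V_CE(sat) = 0.2 V — impossible in the active region.
So the transistor is saturated. With V_CE = 0.2 V, I_C = (V_CC − 0.2)/R_C = 6.9/8.2 = 0.841 mA.
Check: β·I_B = 10.3 mA > I_C = 0.841 mA, confirming saturation.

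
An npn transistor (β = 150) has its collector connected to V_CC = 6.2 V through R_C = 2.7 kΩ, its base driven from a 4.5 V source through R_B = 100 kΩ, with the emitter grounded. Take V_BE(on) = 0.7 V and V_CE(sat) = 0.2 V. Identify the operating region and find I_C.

Assume active: I_B = (4.5 − 0.7)/100 = 0.038 mA, giving I_C = β·I_B = 5.7 mA.
But then V_CE = 6.2 − 5.7×2.7 = -9.19 V < V_CE(sat) = 0.2 V — impossible in the active region.
So the transistor is saturated. With V_CE = 0.2 V, I_C = (V_CC − 0.2)/R_C = 6/2.7 = 2.22 mA.
Check: β·I_B = 5.7 mA > I_C = 2.22 mA, confirming saturation.

saturation; I_C ≈ 2.2 mA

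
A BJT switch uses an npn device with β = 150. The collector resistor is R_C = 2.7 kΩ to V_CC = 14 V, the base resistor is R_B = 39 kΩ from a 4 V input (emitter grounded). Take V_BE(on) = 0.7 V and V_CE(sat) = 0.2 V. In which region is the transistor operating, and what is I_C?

saturation; I_C ≈ 5.1 mA

Assume active: I_B = (4 − 0.7)/39 = 0.0846 mA, giving I_C = β·I_B = 12.7 mA.
But then V_CE = 14 − 12.7×2.7 = -20.3 V < V_CE(sat) = 0.2 V — impossible in the active region.
So the transistor is saturated. With V_CE = 0.2 V, I_C = (V_CC − 0.2)/R_C = 13.8/2.7 = 5.11 mA.
Check: β·I_B = 12.7 mA > I_C = 5.11 mA, confirming saturation.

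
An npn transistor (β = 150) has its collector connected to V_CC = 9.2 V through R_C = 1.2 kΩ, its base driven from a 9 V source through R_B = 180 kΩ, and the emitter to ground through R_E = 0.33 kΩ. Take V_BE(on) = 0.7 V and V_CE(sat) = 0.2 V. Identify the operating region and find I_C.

active; I_C ≈ 5.4 mA

Assume active. Base-emitter loop: I_B = (V_BB − V_BE)/(R_B + (β+1)R_E) = (9 − 0.7)/(180 + 151×0.33) = 0.0361 mA.
I_C = β·I_B = 150×0.0361 = 5.42 mA.
V_CE = V_CC − I_C·R_C − I_E·R_E = 9.2 − 5.42×1.2 − 5.45×0.33 = 0.9 V > V_CE(sat), so the active-region assumption holds.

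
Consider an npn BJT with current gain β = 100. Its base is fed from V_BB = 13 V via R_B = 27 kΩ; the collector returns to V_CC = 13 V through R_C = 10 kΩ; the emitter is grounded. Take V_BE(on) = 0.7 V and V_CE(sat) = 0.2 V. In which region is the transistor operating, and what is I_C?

Assume active: I_B = (13 − 0.7)/27 = 0.456 mA, giving I_C = β·I_B = 45.6 mA.
But then V_CE = 13 − 45.6×10 = -443 V < V_CE(sat) = 0.2 V — impossible in the active region.
So the transistor is saturated. With V_CE = 0.2 V, I_C = (V_CC − 0.2)/R_C = 12.8/10 = 1.28 mA.
Check: β·I_B = 45.6 mA > I_C = 1.28 mA, confirming saturation.

saturation; I_C ≈ 1.3 mA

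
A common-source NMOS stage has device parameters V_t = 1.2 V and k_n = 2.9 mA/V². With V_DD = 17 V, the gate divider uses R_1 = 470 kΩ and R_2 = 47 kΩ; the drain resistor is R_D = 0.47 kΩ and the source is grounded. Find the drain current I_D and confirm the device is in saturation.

V_G = V_DD·R_2/(R_1+R_2) = 17×47/517 = 1.55 V. With the source grounded, V_GS = V_G = 1.55 V.
Assume saturation: I_D = (k_n/2)(V_GS − V_t)² = (2.9/2)×(1.55 − 1.2)² = 1.45×0.345² = 0.173 mA.
V_DS = V_DD − I_D·R_D = 17 − 0.173×0.47 = 16.9 V.
Saturation requires V_DS ≥ V_GS − V_t = 0.345 V; 16.9 ≥ 0.345 ✓.

I_D ≈ 0.17 mA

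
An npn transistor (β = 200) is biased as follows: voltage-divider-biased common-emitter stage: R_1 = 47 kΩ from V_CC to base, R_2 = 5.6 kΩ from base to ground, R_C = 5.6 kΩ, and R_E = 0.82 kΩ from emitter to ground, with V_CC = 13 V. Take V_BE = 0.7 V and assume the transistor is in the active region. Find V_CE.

V_CE ≈ 7.8 V

Thevenize the base divider: V_Th = V_CC·R_2/(R_1+R_2) = 13×5.6/52.6 = 1.38 V, R_Th = R_1‖R_2 = 5 kΩ.
Base-emitter loop: V_Th = I_B·R_Th + V_BE + (β+1)I_B·R_E, so I_B = (1.38 − 0.7) / (5 + 201×0.82) = 0.00403 mA.
I_C = β·I_B = 200×0.00403 = 0.806 mA, and I_E = (β+1)I_B = 0.81 mA.
V_CE = V_CC − I_C·R_C − I_E·R_E = 13 − 0.806×5.6 − 0.81×0.82 = 7.82 V.
V_CE = 7.82 V > 0.2 V confirms active-region operation.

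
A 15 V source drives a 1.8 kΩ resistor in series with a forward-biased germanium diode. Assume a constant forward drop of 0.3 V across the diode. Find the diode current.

KVL around the loop: 15 = V_D + I·R = 0.3 + I × 1.8 kΩ.
So I = (15 − 0.3) / 1.8 kΩ = 14.7 / 1.8 = 8.17 mA.

I ≈ 8.2 mA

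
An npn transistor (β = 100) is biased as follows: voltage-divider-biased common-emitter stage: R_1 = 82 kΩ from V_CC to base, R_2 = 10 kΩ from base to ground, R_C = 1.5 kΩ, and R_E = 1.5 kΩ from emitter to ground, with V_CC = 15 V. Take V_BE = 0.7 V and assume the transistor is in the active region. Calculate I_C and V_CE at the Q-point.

I_C ≈ 0.58 mA, V_CE ≈ 13 V

Thevenize the base divider: V_Th = V_CC·R_2/(R_1+R_2) = 15×10/92 = 1.63 V, R_Th = R_1‖R_2 = 8.91 kΩ.
Base-emitter loop: V_Th = I_B·R_Th + V_BE + (β+1)I_B·R_E, so I_B = (1.63 − 0.7) / (8.91 + 101×1.5) = 0.0058 mA.
I_C = β·I_B = 100×0.0058 = 0.58 mA, and I_E = (β+1)I_B = 0.586 mA.
V_CE = V_CC − I_C·R_C − I_E·R_E = 15 − 0.58×1.5 − 0.586×1.5 = 13.3 V.
V_CE = 13.3 V > 0.2 V confirms active-region operation.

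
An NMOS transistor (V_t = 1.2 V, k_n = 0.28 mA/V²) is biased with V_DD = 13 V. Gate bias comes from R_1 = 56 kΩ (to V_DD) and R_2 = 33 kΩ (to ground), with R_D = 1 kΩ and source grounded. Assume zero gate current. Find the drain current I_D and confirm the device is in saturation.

I_D ≈ 1.8 mA

V_G = V_DD·R_2/(R_1+R_2) = 13×33/89 = 4.82 V. With the source grounded, V_GS = V_G = 4.82 V.
Assume saturation: I_D = (k_n/2)(V_GS − V_t)² = (0.28/2)×(4.82 − 1.2)² = 0.14×3.62² = 1.83 mA.
V_DS = V_DD − I_D·R_D = 13 − 1.83×1 = 11.2 V.
Saturation requires V_DS ≥ V_GS − V_t = 3.62 V; 11.2 ≥ 3.62 ✓.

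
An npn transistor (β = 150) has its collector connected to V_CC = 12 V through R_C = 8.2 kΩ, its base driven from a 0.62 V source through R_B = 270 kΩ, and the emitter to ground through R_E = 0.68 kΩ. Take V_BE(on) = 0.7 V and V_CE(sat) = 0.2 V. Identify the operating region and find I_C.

cutoff; I_C ≈ 0

V_BB = 0.62 V ≤ V_BE(on) = 0.7 V, so the base-emitter junction is not forward biased.
The transistor is in cutoff: I_B = I_C = 0.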